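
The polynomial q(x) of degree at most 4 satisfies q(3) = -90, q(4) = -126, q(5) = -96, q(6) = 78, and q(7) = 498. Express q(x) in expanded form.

q(x) = x^4 - 5x^3 - 4x^2 + 2x - 6

Write q(x) = ax^4 + bx^3 + cx^2 + dx + e. Substituting each data point gives a linear system:
  81a + 27b + 9c + 3d + e = -90
  256a + 64b + 16c + 4d + e = -126
  625a + 125b + 25c + 5d + e = -96
  1296a + 216b + 36c + 6d + e = 78
  2401a + 343b + 49c + 7d + e = 498
Solving the system yields a = 1, b = -5, c = -4, d = 2, e = -6.
So q(x) = x^4 - 5x^3 - 4x^2 + 2x - 6.
Check: q(6) = 78. ✓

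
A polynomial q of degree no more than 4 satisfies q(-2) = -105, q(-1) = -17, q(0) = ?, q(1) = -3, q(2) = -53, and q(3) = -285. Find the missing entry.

The 5 known points determine the degree-4 polynomial uniquely.
Write q(s) = as^4 + bs^3 + cs^2 + ds + e. Substituting each data point gives a linear system:
  16a - 8b + 4c - 2d + e = -105
  a - b + c - d + e = -17
  a + b + c + d + e = -3
  16a + 8b + 4c + 2d + e = -53
  81a + 27b + 9c + 3d + e = -285
Solving the system yields a = -4, b = 2, c = -3, d = 5, e = -3.
So q(s) = -4s⁴ + 2s³ - 3s² + 5s - 3.
Then q(0) = -3.

-3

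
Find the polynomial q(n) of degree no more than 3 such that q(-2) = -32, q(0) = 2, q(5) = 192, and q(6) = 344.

Write q(n) = an^3 + bn^2 + cn + d. Substituting each data point gives a linear system:
  -8a + 4b - 2c + d = -32
  d = 2
  125a + 25b + 5c + d = 192
  216a + 36b + 6c + d = 344
Solving the system yields a = 2, b = -3, c = 3, d = 2.
So q(n) = 2n^3 - 3n^2 + 3n + 2.
Check: q(0) = 2. ✓

q(n) = 2n^3 - 3n^2 + 3n + 2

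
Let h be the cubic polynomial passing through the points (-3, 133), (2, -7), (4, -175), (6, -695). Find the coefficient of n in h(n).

4

Write h(n) = an^3 + bn^2 + cn + d. Substituting each data point gives a linear system:
  -27a + 9b - 3c + d = 133
  8a + 4b + 2c + d = -7
  64a + 16b + 4c + d = -175
  216a + 36b + 6c + d = -695
Solving the system yields a = -4, b = 4, c = 4, d = 1.
So h(n) = -4n^3 + 4n^2 + 4n + 1.
The coefficient of n is 4.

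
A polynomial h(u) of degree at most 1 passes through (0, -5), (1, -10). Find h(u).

Using the Lagrange interpolation formula with nodes 0, 1:
  L_0(u) = (u - 1) / -1
  L_1(u) = u / 1
Then h(u) = -5·L_0(u) - 10·L_1(u).
Expanding and collecting terms gives h(u) = -5u - 5.
Check: h(0) = -5. ✓

h(u) = -5u - 5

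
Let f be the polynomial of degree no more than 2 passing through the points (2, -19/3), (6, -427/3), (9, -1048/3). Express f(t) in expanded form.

Write f(t) = at^2 + bt + c. Substituting each data point gives a linear system:
  4a + 2b + c = -19/3
  36a + 6b + c = -427/3
  81a + 9b + c = -1048/3
Solving the system yields a = -5, b = 6, c = 5/3.
So f(t) = -5t^2 + 6t + 5/3.
Check: f(2) = -19/3. ✓

f(t) = -5t^2 + 6t + 5/3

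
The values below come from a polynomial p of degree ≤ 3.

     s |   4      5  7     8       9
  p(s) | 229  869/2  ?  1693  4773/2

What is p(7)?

The 4 known points determine the degree-3 polynomial uniquely.
Write p(s) = as^3 + bs^2 + cs + d. Substituting each data point gives a linear system:
  64a + 16b + 4c + d = 229
  125a + 25b + 5c + d = 869/2
  512a + 64b + 8c + d = 1693
  729a + 81b + 9c + d = 4773/2
Solving the system yields a = 3, b = 5/2, c = 0, d = -3.
So p(s) = 3s³ + (5/2)s² - 3.
Then p(7) = 2297/2.

2297/2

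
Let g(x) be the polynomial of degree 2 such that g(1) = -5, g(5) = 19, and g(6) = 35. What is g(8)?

79

Using the Lagrange interpolation formula with nodes 1, 5, 6:
  L_0(x) = (x - 5)(x - 6) / 20
  L_1(x) = (x - 1)(x - 6) / -4
  L_2(x) = (x - 1)(x - 5) / 5
Then g(x) = -5·L_0(x) + 19·L_1(x) + 35·L_2(x).
Expanding and collecting terms gives g(x) = 2x² - 6x - 1.
Evaluating at x = 8: g(8) = 79.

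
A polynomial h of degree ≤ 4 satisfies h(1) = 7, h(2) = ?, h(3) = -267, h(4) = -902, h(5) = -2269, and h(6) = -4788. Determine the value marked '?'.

-40

The 5 known points determine the degree-4 polynomial uniquely.
Write h(n) = an^4 + bn^3 + cn^2 + dn + e. Substituting each data point gives a linear system:
  a + b + c + d + e = 7
  81a + 27b + 9c + 3d + e = -267
  256a + 64b + 16c + 4d + e = -902
  625a + 125b + 25c + 5d + e = -2269
  1296a + 216b + 36c + 6d + e = -4788
Solving the system yields a = -4, b = 2, c = -2, d = 5, e = 6.
So h(n) = -4n⁴ + 2n³ - 2n² + 5n + 6.
Then h(2) = -40.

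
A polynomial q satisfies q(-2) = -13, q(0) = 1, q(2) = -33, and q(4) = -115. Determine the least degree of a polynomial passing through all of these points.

Forward differences of the values at u = -2, 0, 2, 4:
  q  : -13  1  -33  -115
  Δ  : 14  -34  -82
  Δ^2: -48  -48
  Δ^3: 0
The second differences are constant (-48) and nonzero, while all higher differences vanish, so the minimal degree is 2.

2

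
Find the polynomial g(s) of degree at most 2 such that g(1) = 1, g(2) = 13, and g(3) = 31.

Write g(s) = as^2 + bs + c. Substituting each data point gives a linear system:
  a + b + c = 1
  4a + 2b + c = 13
  9a + 3b + c = 31
Solving the system yields a = 3, b = 3, c = -5.
So g(s) = 3s^2 + 3s - 5.
Check: g(2) = 13. ✓

g(s) = 3s^2 + 3s - 5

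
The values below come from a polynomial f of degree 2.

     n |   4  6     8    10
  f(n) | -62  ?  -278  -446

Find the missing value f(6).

The 3 known points determine the degree-2 polynomial uniquely.
Write f(n) = an^2 + bn + c. Substituting each data point gives a linear system:
  16a + 4b + c = -62
  64a + 8b + c = -278
  100a + 10b + c = -446
Solving the system yields a = -5, b = 6, c = -6.
So f(n) = -5n^2 + 6n - 6.
Then f(6) = -150.

-150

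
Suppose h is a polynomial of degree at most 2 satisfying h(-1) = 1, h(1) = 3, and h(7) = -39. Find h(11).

-107

Write h(t) = at^2 + bt + c. Substituting each data point gives a linear system:
  a - b + c = 1
  a + b + c = 3
  49a + 7b + c = -39
Solving the system yields a = -1, b = 1, c = 3.
So h(t) = -t² + t + 3.
Then h(11) = -107.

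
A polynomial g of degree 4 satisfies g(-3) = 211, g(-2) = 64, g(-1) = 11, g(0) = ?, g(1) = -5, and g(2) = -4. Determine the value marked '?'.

-2

The 5 known points determine the degree-4 polynomial uniquely.
Write g(u) = au^4 + bu^3 + cu^2 + du + e. Substituting each data point gives a linear system:
  81a - 27b + 9c - 3d + e = 211
  16a - 8b + 4c - 2d + e = 64
  a - b + c - d + e = 11
  a + b + c + d + e = -5
  16a + 8b + 4c + 2d + e = -4
Solving the system yields a = 1, b = -3, c = 4, d = -5, e = -2.
So g(u) = u^4 - 3u^3 + 4u^2 - 5u - 2.
Then g(0) = -2.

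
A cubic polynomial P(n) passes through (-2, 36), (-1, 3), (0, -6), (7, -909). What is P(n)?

P(n) = -3n^3 + 3n^2 - 3n - 6

Using the Lagrange interpolation formula with nodes -2, -1, 0, 7:
  L_0(n) = (n + 1)n(n - 7) / -18
  L_1(n) = (n + 2)n(n - 7) / 8
  L_2(n) = (n + 2)(n + 1)(n - 7) / -14
  L_3(n) = (n + 2)(n + 1)n / 504
Then P(n) = 36·L_0(n) + 3·L_1(n) - 6·L_2(n) - 909·L_3(n).
Expanding and collecting terms gives P(n) = -3n^3 + 3n^2 - 3n - 6.
Check: P(0) = -6. ✓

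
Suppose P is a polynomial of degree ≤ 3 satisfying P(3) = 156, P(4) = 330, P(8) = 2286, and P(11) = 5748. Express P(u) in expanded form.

Write P(u) = au^3 + bu^2 + cu + d. Substituting each data point gives a linear system:
  27a + 9b + 3c + d = 156
  64a + 16b + 4c + d = 330
  512a + 64b + 8c + d = 2286
  1331a + 121b + 11c + d = 5748
Solving the system yields a = 4, b = 3, c = 5, d = 6.
So P(u) = 4u^3 + 3u^2 + 5u + 6.
Check: P(8) = 2286. ✓

P(u) = 4u^3 + 3u^2 + 5u + 6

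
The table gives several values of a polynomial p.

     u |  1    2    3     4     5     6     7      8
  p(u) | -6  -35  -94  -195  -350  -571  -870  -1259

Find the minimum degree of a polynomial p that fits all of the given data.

3

Forward differences of the values at u = 1, 2, 3, 4, 5, 6, 7, 8:
  p  : -6  -35  -94  -195  -350  -571  -870  -1259
  Δ  : -29  -59  -101  -155  -221  -299  -389
  Δ^2: -30  -42  -54  -66  -78  -90
  Δ^3: -12  -12  -12  -12  -12
  Δ^4: 0  0  0  0
  Δ^5: 0  0  0
  Δ^6: 0  0
  Δ^7: 0
The third differences are constant (-12) and nonzero, while all higher differences vanish, so the minimal degree is 3.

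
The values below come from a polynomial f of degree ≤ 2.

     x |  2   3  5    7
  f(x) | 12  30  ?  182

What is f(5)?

90

The 3 known points determine the degree-2 polynomial uniquely.
Write f(x) = ax^2 + bx + c. Substituting each data point gives a linear system:
  4a + 2b + c = 12
  9a + 3b + c = 30
  49a + 7b + c = 182
Solving the system yields a = 4, b = -2, c = 0.
So f(x) = 4x^2 - 2x.
Then f(5) = 90.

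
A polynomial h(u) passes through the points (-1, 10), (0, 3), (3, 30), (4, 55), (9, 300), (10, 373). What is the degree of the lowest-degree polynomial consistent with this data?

2

Divided differences on the nodes -1, 0, 3, 4, 9, 10:
  order 0: 10  3  30  55  300  373
  order 1: -7  9  25  49  73
  order 2: 4  4  4  4
  order 3: 0  0  0
  order 4: 0  0
  order 5: 0
The order-2 divided differences are all 4 (nonzero) and every higher order vanishes, so the data lies on a polynomial of degree exactly 2.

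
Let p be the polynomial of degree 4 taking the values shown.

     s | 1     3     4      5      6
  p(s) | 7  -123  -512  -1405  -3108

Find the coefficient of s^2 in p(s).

3

Write p(s) = as^4 + bs^3 + cs^2 + ds + e. Substituting each data point gives a linear system:
  a + b + c + d + e = 7
  81a + 27b + 9c + 3d + e = -123
  256a + 64b + 16c + 4d + e = -512
  625a + 125b + 25c + 5d + e = -1405
  1296a + 216b + 36c + 6d + e = -3108
Solving the system yields a = -3, b = 3, c = 3, d = 4, e = 0.
So p(s) = -3s⁴ + 3s³ + 3s² + 4s.
The coefficient of s^2 is 3.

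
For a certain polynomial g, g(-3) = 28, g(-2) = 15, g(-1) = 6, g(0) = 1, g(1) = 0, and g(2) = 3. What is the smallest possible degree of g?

2

Forward differences of the values at t = -3, -2, -1, 0, 1, 2:
  g  : 28  15  6  1  0  3
  Δ  : -13  -9  -5  -1  3
  Δ^2: 4  4  4  4
  Δ^3: 0  0  0
  Δ^4: 0  0
  Δ^5: 0
The second differences are constant (4) and nonzero, while all higher differences vanish, so the minimal degree is 2.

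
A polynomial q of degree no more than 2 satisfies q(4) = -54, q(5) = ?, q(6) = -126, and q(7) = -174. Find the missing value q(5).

-86

On equispaced nodes a degree-2 polynomial has vanishing third forward difference, so
  - q(4) + 3·q(5) - 3·q(6) + q(7) = 0.
Substituting the known values and solving for q(5):
  3·q(5) = -258
  q(5) = -86.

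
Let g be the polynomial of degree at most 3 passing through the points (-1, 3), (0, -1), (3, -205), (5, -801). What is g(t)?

Using the Lagrange interpolation formula with nodes -1, 0, 3, 5:
  L_0(t) = t(t - 3)(t - 5) / -24
  L_1(t) = (t + 1)(t - 3)(t - 5) / 15
  L_2(t) = (t + 1)t(t - 5) / -24
  L_3(t) = (t + 1)t(t - 3) / 60
Then g(t) = 3·L_0(t) - 1·L_1(t) - 205·L_2(t) - 801·L_3(t).
Expanding and collecting terms gives g(t) = -5t³ - 6t² - 5t - 1.
Check: g(5) = -801. ✓

g(t) = -5t^3 - 6t^2 - 5t - 1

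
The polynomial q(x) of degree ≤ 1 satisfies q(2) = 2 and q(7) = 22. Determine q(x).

q(x) = 4x - 6

Write q(x) = ax + b. Substituting each data point gives a linear system:
  2a + b = 2
  7a + b = 22
Solving the system yields a = 4, b = -6.
So q(x) = 4x - 6.
Check: q(7) = 22. ✓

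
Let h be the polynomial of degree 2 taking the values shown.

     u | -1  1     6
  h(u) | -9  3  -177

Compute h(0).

Using the Lagrange interpolation formula with nodes -1, 1, 6:
  L_0(u) = (u - 1)(u - 6) / 14
  L_1(u) = (u + 1)(u - 6) / -10
  L_2(u) = (u + 1)(u - 1) / 35
Then h(u) = -9·L_0(u) + 3·L_1(u) - 177·L_2(u).
Expanding and collecting terms gives h(u) = -6u² + 6u + 3.
Evaluating at u = 0: h(0) = 3.

3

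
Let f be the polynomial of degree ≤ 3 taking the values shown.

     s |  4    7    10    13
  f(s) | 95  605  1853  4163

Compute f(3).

Using the Lagrange interpolation formula with nodes 4, 7, 10, 13:
  L_0(s) = (s - 7)(s - 10)(s - 13) / -162
  L_1(s) = (s - 4)(s - 10)(s - 13) / 54
  L_2(s) = (s - 4)(s - 7)(s - 13) / -54
  L_3(s) = (s - 4)(s - 7)(s - 10) / 162
Then f(s) = 95·L_0(s) + 605·L_1(s) + 1853·L_2(s) + 4163·L_3(s).
Expanding and collecting terms gives f(s) = 2s³ - s² - 5s + 3.
Evaluating at s = 3: f(3) = 33.

33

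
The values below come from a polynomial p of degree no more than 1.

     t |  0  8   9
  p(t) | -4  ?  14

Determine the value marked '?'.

12

The 2 known points determine the degree-1 polynomial uniquely.
Write p(t) = at + b. Substituting each data point gives a linear system:
  b = -4
  9a + b = 14
Solving the system yields a = 2, b = -4.
So p(t) = 2t - 4.
Then p(8) = 12.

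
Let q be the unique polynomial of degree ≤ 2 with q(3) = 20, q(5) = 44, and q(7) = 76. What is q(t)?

Using the Lagrange interpolation formula with nodes 3, 5, 7:
  L_0(t) = (t - 5)(t - 7) / 8
  L_1(t) = (t - 3)(t - 7) / -4
  L_2(t) = (t - 3)(t - 5) / 8
Then q(t) = 20·L_0(t) + 44·L_1(t) + 76·L_2(t).
Expanding and collecting terms gives q(t) = t² + 4t - 1.
Check: q(3) = 20. ✓

q(t) = t^2 + 4t - 1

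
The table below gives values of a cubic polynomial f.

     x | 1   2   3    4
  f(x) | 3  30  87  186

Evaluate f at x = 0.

-6

Write f(x) = ax^3 + bx^2 + cx + d. Substituting each data point gives a linear system:
  a + b + c + d = 3
  8a + 4b + 2c + d = 30
  27a + 9b + 3c + d = 87
  64a + 16b + 4c + d = 186
Solving the system yields a = 2, b = 3, c = 4, d = -6.
So f(x) = 2x³ + 3x² + 4x - 6.
Then f(0) = -6.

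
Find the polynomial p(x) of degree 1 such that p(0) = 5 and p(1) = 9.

Write p(x) = ax + b. Substituting each data point gives a linear system:
  b = 5
  a + b = 9
Solving the system yields a = 4, b = 5.
So p(x) = 4x + 5.
Check: p(1) = 9. ✓

p(x) = 4x + 5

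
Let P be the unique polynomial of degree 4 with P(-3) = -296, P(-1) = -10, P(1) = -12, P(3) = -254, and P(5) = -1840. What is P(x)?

P(x) = -3x^4 + x^3 - 3x^2 - 2x - 5

Write P(x) = ax^4 + bx^3 + cx^2 + dx + e. Substituting each data point gives a linear system:
  81a - 27b + 9c - 3d + e = -296
  a - b + c - d + e = -10
  a + b + c + d + e = -12
  81a + 27b + 9c + 3d + e = -254
  625a + 125b + 25c + 5d + e = -1840
Solving the system yields a = -3, b = 1, c = -3, d = -2, e = -5.
So P(x) = -3x^4 + x^3 - 3x^2 - 2x - 5.
Check: P(1) = -12. ✓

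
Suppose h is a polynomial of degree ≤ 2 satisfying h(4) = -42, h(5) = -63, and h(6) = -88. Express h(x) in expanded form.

h(x) = -2x^2 - 3x + 2

Write h(x) = ax^2 + bx + c. Substituting each data point gives a linear system:
  16a + 4b + c = -42
  25a + 5b + c = -63
  36a + 6b + c = -88
Solving the system yields a = -2, b = -3, c = 2.
So h(x) = -2x^2 - 3x + 2.
Check: h(4) = -42. ✓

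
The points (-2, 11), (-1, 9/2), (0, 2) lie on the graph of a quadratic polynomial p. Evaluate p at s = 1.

7/2

Forward differences of the values at s = -2, -1, 0:
  p  : 11  9/2  2
  Δ  : -13/2  -5/2
  Δ^2: 4
The second differences are constant, confirming degree 2.
Interpolating (Newton forward form) and evaluating at s = 1 gives p(1) = 7/2.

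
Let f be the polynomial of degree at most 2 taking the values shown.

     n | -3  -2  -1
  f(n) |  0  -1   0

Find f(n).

Using the Lagrange interpolation formula with nodes -3, -2, -1:
  L_0(n) = (n + 2)(n + 1) / 2
  L_1(n) = (n + 3)(n + 1) / -1
  L_2(n) = (n + 3)(n + 2) / 2
Then f(n) = 0·L_0(n) - 1·L_1(n) + 0·L_2(n).
Expanding and collecting terms gives f(n) = n² + 4n + 3.
Check: f(-1) = 0. ✓

f(n) = n^2 + 4n + 3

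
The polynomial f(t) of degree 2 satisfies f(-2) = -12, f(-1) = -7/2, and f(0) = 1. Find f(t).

f(t) = -2t^2 + (5/2)t + 1

Using the Lagrange interpolation formula with nodes -2, -1, 0:
  L_0(t) = (t + 1)t / 2
  L_1(t) = (t + 2)t / -1
  L_2(t) = (t + 2)(t + 1) / 2
Then f(t) = -12·L_0(t) - 7/2·L_1(t) + 1·L_2(t).
Expanding and collecting terms gives f(t) = -2t² + (5/2)t + 1.
Check: f(0) = 1. ✓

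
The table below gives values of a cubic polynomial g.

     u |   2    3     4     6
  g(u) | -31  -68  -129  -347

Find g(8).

Using the Lagrange interpolation formula with nodes 2, 3, 4, 6:
  L_0(u) = (u - 3)(u - 4)(u - 6) / -8
  L_1(u) = (u - 2)(u - 4)(u - 6) / 3
  L_2(u) = (u - 2)(u - 3)(u - 6) / -4
  L_3(u) = (u - 2)(u - 3)(u - 4) / 24
Then g(u) = -31·L_0(u) - 68·L_1(u) - 129·L_2(u) - 347·L_3(u).
Expanding and collecting terms gives g(u) = -u³ - 3u² - 3u - 5.
Evaluating at u = 8: g(8) = -733.

-733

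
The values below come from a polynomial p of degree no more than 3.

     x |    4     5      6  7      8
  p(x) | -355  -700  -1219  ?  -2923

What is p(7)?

-1948

The 4 known points determine the degree-3 polynomial uniquely.
Write p(x) = ax^3 + bx^2 + cx + d. Substituting each data point gives a linear system:
  64a + 16b + 4c + d = -355
  125a + 25b + 5c + d = -700
  216a + 36b + 6c + d = -1219
  512a + 64b + 8c + d = -2923
Solving the system yields a = -6, b = 3, c = -6, d = 5.
So p(x) = -6x^3 + 3x^2 - 6x + 5.
Then p(7) = -1948.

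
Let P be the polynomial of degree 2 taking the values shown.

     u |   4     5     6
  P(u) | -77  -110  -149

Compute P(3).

-50

Write P(u) = au^2 + bu + c. Substituting each data point gives a linear system:
  16a + 4b + c = -77
  25a + 5b + c = -110
  36a + 6b + c = -149
Solving the system yields a = -3, b = -6, c = -5.
So P(u) = -3u^2 - 6u - 5.
Then P(3) = -50.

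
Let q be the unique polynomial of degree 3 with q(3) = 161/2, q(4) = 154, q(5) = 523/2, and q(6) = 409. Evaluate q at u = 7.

1205/2

Forward differences of the values at u = 3, 4, 5, 6:
  q  : 161/2  154  523/2  409
  Δ  : 147/2  215/2  295/2
  Δ^2: 34  40
  Δ^3: 6
The third differences are constant, confirming degree 3.
Interpolating (Newton forward form) and evaluating at u = 7 gives q(7) = 1205/2.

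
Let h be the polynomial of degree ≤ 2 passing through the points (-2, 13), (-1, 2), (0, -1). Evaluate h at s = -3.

32

Forward differences of the values at s = -2, -1, 0:
  h  : 13  2  -1
  Δ  : -11  -3
  Δ^2: 8
The second differences are constant, confirming degree 2.
Interpolating (Newton forward form) and evaluating at s = -3 gives h(-3) = 32.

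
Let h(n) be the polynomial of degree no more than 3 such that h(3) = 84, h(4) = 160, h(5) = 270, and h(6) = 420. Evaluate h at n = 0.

Forward differences of the values at n = 3, 4, 5, 6:
  h  : 84  160  270  420
  Δ  : 76  110  150
  Δ^2: 34  40
  Δ^3: 6
The third differences are constant, confirming degree 3.
Interpolating (Newton forward form) and evaluating at n = 0 gives h(0) = 0.

0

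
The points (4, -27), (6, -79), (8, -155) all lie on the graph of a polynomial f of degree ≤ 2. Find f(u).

Write f(u) = au^2 + bu + c. Substituting each data point gives a linear system:
  16a + 4b + c = -27
  36a + 6b + c = -79
  64a + 8b + c = -155
Solving the system yields a = -3, b = 4, c = 5.
So f(u) = -3u² + 4u + 5.
Check: f(4) = -27. ✓

f(u) = -3u^2 + 4u + 5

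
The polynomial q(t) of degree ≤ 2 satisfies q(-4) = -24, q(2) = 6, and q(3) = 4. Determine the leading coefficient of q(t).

-1

Write q(t) = at^2 + bt + c. Substituting each data point gives a linear system:
  16a - 4b + c = -24
  4a + 2b + c = 6
  9a + 3b + c = 4
Solving the system yields a = -1, b = 3, c = 4.
So q(t) = -t^2 + 3t + 4.
The leading coefficient is -1.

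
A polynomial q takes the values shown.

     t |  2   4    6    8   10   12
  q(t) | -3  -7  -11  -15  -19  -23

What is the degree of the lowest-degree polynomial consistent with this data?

1

Forward differences of the values at t = 2, 4, 6, 8, 10, 12:
  q  : -3  -7  -11  -15  -19  -23
  Δ  : -4  -4  -4  -4  -4
  Δ^2: 0  0  0  0
  Δ^3: 0  0  0
  Δ^4: 0  0
  Δ^5: 0
The first differences are constant (-4) and nonzero, while all higher differences vanish, so the minimal degree is 1.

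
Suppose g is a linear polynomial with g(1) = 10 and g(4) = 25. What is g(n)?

Write g(n) = an + b. Substituting each data point gives a linear system:
  a + b = 10
  4a + b = 25
Solving the system yields a = 5, b = 5.
So g(n) = 5n + 5.
Check: g(4) = 25. ✓

g(n) = 5n + 5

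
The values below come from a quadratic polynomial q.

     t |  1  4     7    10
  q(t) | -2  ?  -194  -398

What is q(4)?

On equispaced nodes a degree-2 polynomial has vanishing third forward difference, so
  - q(1) + 3·q(4) - 3·q(7) + q(10) = 0.
Substituting the known values and solving for q(4):
  3·q(4) = -186
  q(4) = -62.

-62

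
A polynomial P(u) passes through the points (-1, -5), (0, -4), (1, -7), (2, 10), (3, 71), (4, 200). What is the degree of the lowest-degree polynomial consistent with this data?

3

Forward differences of the values at u = -1, 0, 1, 2, 3, 4:
  P  : -5  -4  -7  10  71  200
  Δ  : 1  -3  17  61  129
  Δ^2: -4  20  44  68
  Δ^3: 24  24  24
  Δ^4: 0  0
  Δ^5: 0
The third differences are constant (24) and nonzero, while all higher differences vanish, so the minimal degree is 3.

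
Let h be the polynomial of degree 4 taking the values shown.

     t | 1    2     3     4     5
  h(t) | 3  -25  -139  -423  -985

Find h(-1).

17

Using the Lagrange interpolation formula with nodes 1, 2, 3, 4, 5:
  L_0(t) = (t - 2)(t - 3)(t - 4)(t - 5) / 24
  L_1(t) = (t - 1)(t - 3)(t - 4)(t - 5) / -6
  L_2(t) = (t - 1)(t - 2)(t - 4)(t - 5) / 4
  L_3(t) = (t - 1)(t - 2)(t - 3)(t - 5) / -6
  L_4(t) = (t - 1)(t - 2)(t - 3)(t - 4) / 24
Then h(t) = 3·L_0(t) - 25·L_1(t) - 139·L_2(t) - 423·L_3(t) - 985·L_4(t).
Expanding and collecting terms gives h(t) = -t^4 - 4t^3 + 6t^2 - 3t + 5.
Evaluating at t = -1: h(-1) = 17.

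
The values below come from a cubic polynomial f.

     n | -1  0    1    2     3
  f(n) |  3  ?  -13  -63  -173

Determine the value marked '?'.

On equispaced nodes a degree-3 polynomial has vanishing fourth forward difference, so
  f(-1) - 4·f(0) + 6·f(1) - 4·f(2) + f(3) = 0.
Substituting the known values and solving for f(0):
  -4·f(0) = -4
  f(0) = 1.

1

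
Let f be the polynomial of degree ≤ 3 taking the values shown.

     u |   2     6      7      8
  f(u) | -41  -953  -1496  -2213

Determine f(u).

f(u) = -4u^3 - 3u^2 + 4u - 5

Write f(u) = au^3 + bu^2 + cu + d. Substituting each data point gives a linear system:
  8a + 4b + 2c + d = -41
  216a + 36b + 6c + d = -953
  343a + 49b + 7c + d = -1496
  512a + 64b + 8c + d = -2213
Solving the system yields a = -4, b = -3, c = 4, d = -5.
So f(u) = -4u^3 - 3u^2 + 4u - 5.
Check: f(6) = -953. ✓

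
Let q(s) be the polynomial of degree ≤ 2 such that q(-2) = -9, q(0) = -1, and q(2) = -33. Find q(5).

Using the Lagrange interpolation formula with nodes -2, 0, 2:
  L_0(s) = s(s - 2) / 8
  L_1(s) = (s + 2)(s - 2) / -4
  L_2(s) = (s + 2)s / 8
Then q(s) = -9·L_0(s) - 1·L_1(s) - 33·L_2(s).
Expanding and collecting terms gives q(s) = -5s^2 - 6s - 1.
Evaluating at s = 5: q(5) = -156.

-156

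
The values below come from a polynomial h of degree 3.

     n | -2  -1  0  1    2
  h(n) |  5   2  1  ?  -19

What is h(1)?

On equispaced nodes a degree-3 polynomial has vanishing fourth forward difference, so
  h(-2) - 4·h(-1) + 6·h(0) - 4·h(1) + h(2) = 0.
Substituting the known values and solving for h(1):
  -4·h(1) = 16
  h(1) = -4.

-4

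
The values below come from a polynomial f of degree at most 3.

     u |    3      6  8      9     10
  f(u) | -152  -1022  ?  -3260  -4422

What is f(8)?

-2322

The 4 known points determine the degree-3 polynomial uniquely.
Write f(u) = au^3 + bu^2 + cu + d. Substituting each data point gives a linear system:
  27a + 9b + 3c + d = -152
  216a + 36b + 6c + d = -1022
  729a + 81b + 9c + d = -3260
  1000a + 100b + 10c + d = -4422
Solving the system yields a = -4, b = -4, c = -2, d = -2.
So f(u) = -4u^3 - 4u^2 - 2u - 2.
Then f(8) = -2322.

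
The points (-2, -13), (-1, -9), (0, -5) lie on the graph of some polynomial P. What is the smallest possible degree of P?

1

Forward differences of the values at u = -2, -1, 0:
  P  : -13  -9  -5
  Δ  : 4  4
  Δ^2: 0
The first differences are constant (4) and nonzero, while all higher differences vanish, so the minimal degree is 1.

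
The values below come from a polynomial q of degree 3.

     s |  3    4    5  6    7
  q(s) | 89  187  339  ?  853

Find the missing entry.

557

On equispaced nodes a degree-3 polynomial has vanishing fourth forward difference, so
  q(3) - 4·q(4) + 6·q(5) - 4·q(6) + q(7) = 0.
Substituting the known values and solving for q(6):
  -4·q(6) = -2228
  q(6) = 557.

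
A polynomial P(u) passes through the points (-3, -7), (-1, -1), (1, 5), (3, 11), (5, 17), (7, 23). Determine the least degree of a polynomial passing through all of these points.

1

Forward differences of the values at u = -3, -1, 1, 3, 5, 7:
  P  : -7  -1  5  11  17  23
  Δ  : 6  6  6  6  6
  Δ^2: 0  0  0  0
  Δ^3: 0  0  0
  Δ^4: 0  0
  Δ^5: 0
The first differences are constant (6) and nonzero, while all higher differences vanish, so the minimal degree is 1.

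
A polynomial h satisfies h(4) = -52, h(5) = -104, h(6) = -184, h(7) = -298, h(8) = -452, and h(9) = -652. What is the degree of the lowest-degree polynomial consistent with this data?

Forward differences of the values at u = 4, 5, 6, 7, 8, 9:
  h  : -52  -104  -184  -298  -452  -652
  Δ  : -52  -80  -114  -154  -200
  Δ^2: -28  -34  -40  -46
  Δ^3: -6  -6  -6
  Δ^4: 0  0
  Δ^5: 0
The third differences are constant (-6) and nonzero, while all higher differences vanish, so the minimal degree is 3.

3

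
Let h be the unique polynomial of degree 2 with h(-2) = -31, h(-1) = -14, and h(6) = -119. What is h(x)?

h(x) = -4x^2 + 5x - 5

Write h(x) = ax^2 + bx + c. Substituting each data point gives a linear system:
  4a - 2b + c = -31
  a - b + c = -14
  36a + 6b + c = -119
Solving the system yields a = -4, b = 5, c = -5.
So h(x) = -4x^2 + 5x - 5.
Check: h(6) = -119. ✓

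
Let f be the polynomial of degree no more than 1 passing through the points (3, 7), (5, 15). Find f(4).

Write f(n) = an + b. Substituting each data point gives a linear system:
  3a + b = 7
  5a + b = 15
Solving the system yields a = 4, b = -5.
So f(n) = 4n - 5.
Then f(4) = 11.

11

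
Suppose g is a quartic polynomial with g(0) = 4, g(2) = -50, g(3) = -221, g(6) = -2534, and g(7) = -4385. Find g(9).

Using the Lagrange interpolation formula with nodes 0, 2, 3, 6, 7:
  L_0(x) = (x - 2)(x - 3)(x - 6)(x - 7) / 252
  L_1(x) = x(x - 3)(x - 6)(x - 7) / -40
  L_2(x) = x(x - 2)(x - 6)(x - 7) / 36
  L_3(x) = x(x - 2)(x - 3)(x - 7) / -72
  L_4(x) = x(x - 2)(x - 3)(x - 6) / 140
Then g(x) = 4·L_0(x) - 50·L_1(x) - 221·L_2(x) - 2534·L_3(x) - 4385·L_4(x).
Expanding and collecting terms gives g(x) = -x^4 - 6x^3 + x^2 + 3x + 4.
Evaluating at x = 9: g(9) = -10823.

-10823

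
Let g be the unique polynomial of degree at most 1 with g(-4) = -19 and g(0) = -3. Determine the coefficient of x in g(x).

4

Write g(x) = ax + b. Substituting each data point gives a linear system:
  -4a + b = -19
  b = -3
Solving the system yields a = 4, b = -3.
So g(x) = 4x - 3.
The leading coefficient is 4.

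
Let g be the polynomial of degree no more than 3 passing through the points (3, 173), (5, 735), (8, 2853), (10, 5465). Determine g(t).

Write g(t) = at^3 + bt^2 + ct + d. Substituting each data point gives a linear system:
  27a + 9b + 3c + d = 173
  125a + 25b + 5c + d = 735
  512a + 64b + 8c + d = 2853
  1000a + 100b + 10c + d = 5465
Solving the system yields a = 5, b = 5, c = -4, d = 5.
So g(t) = 5t^3 + 5t^2 - 4t + 5.
Check: g(5) = 735. ✓

g(t) = 5t^3 + 5t^2 - 4t + 5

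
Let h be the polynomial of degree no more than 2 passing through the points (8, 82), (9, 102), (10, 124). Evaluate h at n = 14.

Write h(n) = an^2 + bn + c. Substituting each data point gives a linear system:
  64a + 8b + c = 82
  81a + 9b + c = 102
  100a + 10b + c = 124
Solving the system yields a = 1, b = 3, c = -6.
So h(n) = n^2 + 3n - 6.
Then h(14) = 232.

232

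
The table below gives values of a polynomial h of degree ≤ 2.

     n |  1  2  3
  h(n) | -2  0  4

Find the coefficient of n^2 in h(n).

Write h(n) = an^2 + bn + c. Substituting each data point gives a linear system:
  a + b + c = -2
  4a + 2b + c = 0
  9a + 3b + c = 4
Solving the system yields a = 1, b = -1, c = -2.
So h(n) = n^2 - n - 2.
The leading coefficient is 1.

1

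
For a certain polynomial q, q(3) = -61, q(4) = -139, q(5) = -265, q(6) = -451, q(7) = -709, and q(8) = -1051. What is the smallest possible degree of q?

3

Forward differences of the values at u = 3, 4, 5, 6, 7, 8:
  q  : -61  -139  -265  -451  -709  -1051
  Δ  : -78  -126  -186  -258  -342
  Δ^2: -48  -60  -72  -84
  Δ^3: -12  -12  -12
  Δ^4: 0  0
  Δ^5: 0
The third differences are constant (-12) and nonzero, while all higher differences vanish, so the minimal degree is 3.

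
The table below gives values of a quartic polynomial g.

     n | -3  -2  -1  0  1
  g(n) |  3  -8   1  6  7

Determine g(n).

g(n) = n^4 + 2n^3 - 3n^2 + n + 6

Write g(n) = an^4 + bn^3 + cn^2 + dn + e. Substituting each data point gives a linear system:
  81a - 27b + 9c - 3d + e = 3
  16a - 8b + 4c - 2d + e = -8
  a - b + c - d + e = 1
  e = 6
  a + b + c + d + e = 7
Solving the system yields a = 1, b = 2, c = -3, d = 1, e = 6.
So g(n) = n^4 + 2n^3 - 3n^2 + n + 6.
Check: g(-2) = -8. ✓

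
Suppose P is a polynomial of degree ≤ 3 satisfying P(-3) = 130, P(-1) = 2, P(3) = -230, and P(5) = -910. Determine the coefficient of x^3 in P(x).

Write P(x) = ax^3 + bx^2 + cx + d. Substituting each data point gives a linear system:
  -27a + 9b - 3c + d = 130
  -a + b - c + d = 2
  27a + 9b + 3c + d = -230
  125a + 25b + 5c + d = -910
Solving the system yields a = -6, b = -5, c = -6, d = -5.
So P(x) = -6x^3 - 5x^2 - 6x - 5.
The leading coefficient is -6.

-6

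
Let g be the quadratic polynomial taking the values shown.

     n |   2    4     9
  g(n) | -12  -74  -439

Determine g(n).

g(n) = -6n^2 + 5n + 2

Write g(n) = an^2 + bn + c. Substituting each data point gives a linear system:
  4a + 2b + c = -12
  16a + 4b + c = -74
  81a + 9b + c = -439
Solving the system yields a = -6, b = 5, c = 2.
So g(n) = -6n² + 5n + 2.
Check: g(4) = -74. ✓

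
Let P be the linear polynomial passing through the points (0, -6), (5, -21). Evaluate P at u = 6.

Write P(u) = au + b. Substituting each data point gives a linear system:
  b = -6
  5a + b = -21
Solving the system yields a = -3, b = -6.
So P(u) = -3u - 6.
Then P(6) = -24.

-24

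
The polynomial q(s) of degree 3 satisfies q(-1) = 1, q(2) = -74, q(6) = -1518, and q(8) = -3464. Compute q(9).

Write q(s) = as^3 + bs^2 + cs + d. Substituting each data point gives a linear system:
  -a + b - c + d = 1
  8a + 4b + 2c + d = -74
  216a + 36b + 6c + d = -1518
  512a + 64b + 8c + d = -3464
Solving the system yields a = -6, b = -6, c = -1, d = 0.
So q(s) = -6s³ - 6s² - s.
Then q(9) = -4869.

-4869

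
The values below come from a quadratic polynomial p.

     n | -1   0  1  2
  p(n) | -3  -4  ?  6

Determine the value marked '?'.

-1

On equispaced nodes a degree-2 polynomial has vanishing third forward difference, so
  - p(-1) + 3·p(0) - 3·p(1) + p(2) = 0.
Substituting the known values and solving for p(1):
  -3·p(1) = 3
  p(1) = -1.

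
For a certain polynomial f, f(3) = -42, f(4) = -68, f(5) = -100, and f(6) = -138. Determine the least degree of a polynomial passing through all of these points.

2

Forward differences of the values at s = 3, 4, 5, 6:
  f  : -42  -68  -100  -138
  Δ  : -26  -32  -38
  Δ^2: -6  -6
  Δ^3: 0
The second differences are constant (-6) and nonzero, while all higher differences vanish, so the minimal degree is 2.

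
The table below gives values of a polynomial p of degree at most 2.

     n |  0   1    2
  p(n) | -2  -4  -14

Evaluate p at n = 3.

-32

Forward differences of the values at n = 0, 1, 2:
  p  : -2  -4  -14
  Δ  : -2  -10
  Δ^2: -8
The second differences are constant, confirming degree 2.
Interpolating (Newton forward form) and evaluating at n = 3 gives p(3) = -32.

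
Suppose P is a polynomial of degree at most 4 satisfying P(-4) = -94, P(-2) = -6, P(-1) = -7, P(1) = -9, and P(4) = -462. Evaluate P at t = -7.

-1441

Write P(t) = at^4 + bt^3 + ct^2 + dt + e. Substituting each data point gives a linear system:
  256a - 64b + 16c - 4d + e = -94
  16a - 8b + 4c - 2d + e = -6
  a - b + c - d + e = -7
  a + b + c + d + e = -9
  256a + 64b + 16c + 4d + e = -462
Solving the system yields a = -1, b = -3, c = -1, d = 2, e = -6.
So P(t) = -t⁴ - 3t³ - t² + 2t - 6.
Then P(-7) = -1441.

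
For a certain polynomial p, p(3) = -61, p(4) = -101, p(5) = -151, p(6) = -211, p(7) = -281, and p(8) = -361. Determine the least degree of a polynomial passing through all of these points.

2

Forward differences of the values at t = 3, 4, 5, 6, 7, 8:
  p  : -61  -101  -151  -211  -281  -361
  Δ  : -40  -50  -60  -70  -80
  Δ^2: -10  -10  -10  -10
  Δ^3: 0  0  0
  Δ^4: 0  0
  Δ^5: 0
The second differences are constant (-10) and nonzero, while all higher differences vanish, so the minimal degree is 2.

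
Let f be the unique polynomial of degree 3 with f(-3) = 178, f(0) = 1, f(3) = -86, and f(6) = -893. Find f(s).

Using the Lagrange interpolation formula with nodes -3, 0, 3, 6:
  L_0(s) = s(s - 3)(s - 6) / -162
  L_1(s) = (s + 3)(s - 3)(s - 6) / 54
  L_2(s) = (s + 3)s(s - 6) / -54
  L_3(s) = (s + 3)s(s - 3) / 162
Then f(s) = 178·L_0(s) + 1·L_1(s) - 86·L_2(s) - 893·L_3(s).
Expanding and collecting terms gives f(s) = -5s^3 + 5s^2 + s + 1.
Check: f(0) = 1. ✓

f(s) = -5s^3 + 5s^2 + s + 1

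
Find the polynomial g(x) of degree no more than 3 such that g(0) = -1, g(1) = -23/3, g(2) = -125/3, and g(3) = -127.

Write g(x) = ax^3 + bx^2 + cx + d. Substituting each data point gives a linear system:
  d = -1
  a + b + c + d = -23/3
  8a + 4b + 2c + d = -125/3
  27a + 9b + 3c + d = -127
Solving the system yields a = -4, b = -5/3, c = -1, d = -1.
So g(x) = -4x^3 - (5/3)x^2 - x - 1.
Check: g(2) = -125/3. ✓

g(x) = -4x^3 - (5/3)x^2 - x - 1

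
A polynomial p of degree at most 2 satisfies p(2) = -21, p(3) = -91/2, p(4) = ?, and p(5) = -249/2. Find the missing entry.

On equispaced nodes a degree-2 polynomial has vanishing third forward difference, so
  - p(2) + 3·p(3) - 3·p(4) + p(5) = 0.
Substituting the known values and solving for p(4):
  -3·p(4) = 240
  p(4) = -80.

-80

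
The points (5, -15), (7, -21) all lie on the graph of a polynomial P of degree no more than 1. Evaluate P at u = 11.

Using the Lagrange interpolation formula with nodes 5, 7:
  L_0(u) = (u - 7) / -2
  L_1(u) = (u - 5) / 2
Then P(u) = -15·L_0(u) - 21·L_1(u).
Expanding and collecting terms gives P(u) = -3u.
Evaluating at u = 11: P(11) = -33.

-33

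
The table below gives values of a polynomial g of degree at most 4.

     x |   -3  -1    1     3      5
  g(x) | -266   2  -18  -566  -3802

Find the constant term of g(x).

Write g(x) = ax^4 + bx^3 + cx^2 + dx + e. Substituting each data point gives a linear system:
  81a - 27b + 9c - 3d + e = -266
  a - b + c - d + e = 2
  a + b + c + d + e = -18
  81a + 27b + 9c + 3d + e = -566
  625a + 125b + 25c + 5d + e = -3802
Solving the system yields a = -5, b = -5, c = -1, d = -5, e = -2.
So g(x) = -5x^4 - 5x^3 - x^2 - 5x - 2.
The constant term is -2.

-2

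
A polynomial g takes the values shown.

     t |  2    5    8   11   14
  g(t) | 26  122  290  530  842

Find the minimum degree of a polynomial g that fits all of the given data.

Forward differences of the values at t = 2, 5, 8, 11, 14:
  g  : 26  122  290  530  842
  Δ  : 96  168  240  312
  Δ^2: 72  72  72
  Δ^3: 0  0
  Δ^4: 0
The second differences are constant (72) and nonzero, while all higher differences vanish, so the minimal degree is 2.

2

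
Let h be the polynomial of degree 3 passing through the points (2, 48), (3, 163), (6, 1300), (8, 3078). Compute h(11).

7995

Write h(t) = at^3 + bt^2 + ct + d. Substituting each data point gives a linear system:
  8a + 4b + 2c + d = 48
  27a + 9b + 3c + d = 163
  216a + 36b + 6c + d = 1300
  512a + 64b + 8c + d = 3078
Solving the system yields a = 6, b = 0, c = 1, d = -2.
So h(t) = 6t^3 + t - 2.
Then h(11) = 7995.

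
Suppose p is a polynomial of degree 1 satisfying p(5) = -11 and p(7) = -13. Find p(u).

p(u) = -u - 6

Using the Lagrange interpolation formula with nodes 5, 7:
  L_0(u) = (u - 7) / -2
  L_1(u) = (u - 5) / 2
Then p(u) = -11·L_0(u) - 13·L_1(u).
Expanding and collecting terms gives p(u) = -u - 6.
Check: p(5) = -11. ✓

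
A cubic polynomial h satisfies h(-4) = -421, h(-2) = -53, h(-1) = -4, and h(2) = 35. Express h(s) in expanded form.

Write h(s) = as^3 + bs^2 + cs + d. Substituting each data point gives a linear system:
  -64a + 16b - 4c + d = -421
  -8a + 4b - 2c + d = -53
  -a + b - c + d = -4
  8a + 4b + 2c + d = 35
Solving the system yields a = 6, b = -3, c = -2, d = 3.
So h(s) = 6s^3 - 3s^2 - 2s + 3.
Check: h(2) = 35. ✓

h(s) = 6s^3 - 3s^2 - 2s + 3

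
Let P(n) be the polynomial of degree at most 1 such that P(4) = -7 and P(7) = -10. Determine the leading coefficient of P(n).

Write P(n) = an + b. Substituting each data point gives a linear system:
  4a + b = -7
  7a + b = -10
Solving the system yields a = -1, b = -3.
So P(n) = -n - 3.
The leading coefficient is -1.

-1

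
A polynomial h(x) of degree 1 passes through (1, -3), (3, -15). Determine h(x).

Using the Lagrange interpolation formula with nodes 1, 3:
  L_0(x) = (x - 3) / -2
  L_1(x) = (x - 1) / 2
Then h(x) = -3·L_0(x) - 15·L_1(x).
Expanding and collecting terms gives h(x) = -6x + 3.
Check: h(3) = -15. ✓

h(x) = -6x + 3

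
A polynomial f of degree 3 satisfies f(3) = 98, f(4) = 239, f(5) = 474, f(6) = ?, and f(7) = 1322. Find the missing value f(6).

On equispaced nodes a degree-3 polynomial has vanishing fourth forward difference, so
  f(3) - 4·f(4) + 6·f(5) - 4·f(6) + f(7) = 0.
Substituting the known values and solving for f(6):
  -4·f(6) = -3308
  f(6) = 827.

827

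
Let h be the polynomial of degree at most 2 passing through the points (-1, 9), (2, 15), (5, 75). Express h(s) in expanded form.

h(s) = 3s^2 - s + 5

Write h(s) = as^2 + bs + c. Substituting each data point gives a linear system:
  a - b + c = 9
  4a + 2b + c = 15
  25a + 5b + c = 75
Solving the system yields a = 3, b = -1, c = 5.
So h(s) = 3s^2 - s + 5.
Check: h(5) = 75. ✓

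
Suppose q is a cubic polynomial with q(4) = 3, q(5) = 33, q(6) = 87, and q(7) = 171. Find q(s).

Using the Lagrange interpolation formula with nodes 4, 5, 6, 7:
  L_0(s) = (s - 5)(s - 6)(s - 7) / -6
  L_1(s) = (s - 4)(s - 6)(s - 7) / 2
  L_2(s) = (s - 4)(s - 5)(s - 7) / -2
  L_3(s) = (s - 4)(s - 5)(s - 6) / 6
Then q(s) = 3·L_0(s) + 33·L_1(s) + 87·L_2(s) + 171·L_3(s).
Expanding and collecting terms gives q(s) = s^3 - 3s^2 - 4s + 3.
Check: q(4) = 3. ✓

q(s) = s^3 - 3s^2 - 4s + 3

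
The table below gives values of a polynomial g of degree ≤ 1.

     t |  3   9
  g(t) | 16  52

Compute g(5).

Using the Lagrange interpolation formula with nodes 3, 9:
  L_0(t) = (t - 9) / -6
  L_1(t) = (t - 3) / 6
Then g(t) = 16·L_0(t) + 52·L_1(t).
Expanding and collecting terms gives g(t) = 6t - 2.
Evaluating at t = 5: g(5) = 28.

28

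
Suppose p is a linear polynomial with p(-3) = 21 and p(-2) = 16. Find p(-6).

36

Using the Lagrange interpolation formula with nodes -3, -2:
  L_0(x) = (x + 2) / -1
  L_1(x) = (x + 3) / 1
Then p(x) = 21·L_0(x) + 16·L_1(x).
Expanding and collecting terms gives p(x) = -5x + 6.
Evaluating at x = -6: p(-6) = 36.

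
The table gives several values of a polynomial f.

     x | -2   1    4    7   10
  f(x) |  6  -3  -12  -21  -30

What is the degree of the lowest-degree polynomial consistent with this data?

Forward differences of the values at x = -2, 1, 4, 7, 10:
  f  : 6  -3  -12  -21  -30
  Δ  : -9  -9  -9  -9
  Δ^2: 0  0  0
  Δ^3: 0  0
  Δ^4: 0
The first differences are constant (-9) and nonzero, while all higher differences vanish, so the minimal degree is 1.

1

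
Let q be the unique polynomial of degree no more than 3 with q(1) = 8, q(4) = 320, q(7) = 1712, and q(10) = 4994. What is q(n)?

q(n) = 5n^3 - n + 4

Using the Lagrange interpolation formula with nodes 1, 4, 7, 10:
  L_0(n) = (n - 4)(n - 7)(n - 10) / -162
  L_1(n) = (n - 1)(n - 7)(n - 10) / 54
  L_2(n) = (n - 1)(n - 4)(n - 10) / -54
  L_3(n) = (n - 1)(n - 4)(n - 7) / 162
Then q(n) = 8·L_0(n) + 320·L_1(n) + 1712·L_2(n) + 4994·L_3(n).
Expanding and collecting terms gives q(n) = 5n^3 - n + 4.
Check: q(4) = 320. ✓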